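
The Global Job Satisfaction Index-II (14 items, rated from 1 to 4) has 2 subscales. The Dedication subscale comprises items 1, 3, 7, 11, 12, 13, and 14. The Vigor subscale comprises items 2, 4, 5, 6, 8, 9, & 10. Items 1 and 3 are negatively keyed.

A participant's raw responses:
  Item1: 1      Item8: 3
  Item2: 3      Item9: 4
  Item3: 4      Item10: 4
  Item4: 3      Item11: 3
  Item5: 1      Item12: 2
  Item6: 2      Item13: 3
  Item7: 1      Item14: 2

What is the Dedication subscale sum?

16

Dedication items: 1, 3, 7, 11, 12, 13, 14.
Of these, items 1 & 3 are negatively keyed; reversed = (1+4) − raw = 5 − raw.
  item 1: 5 − 1 = 4
  item 3: 5 − 4 = 1
  item 7: 1
  item 11: 3
  item 12: 2
  item 13: 3
  item 14: 2
Sum = 4 + 1 + 1 + 3 + 2 + 3 + 2 = 16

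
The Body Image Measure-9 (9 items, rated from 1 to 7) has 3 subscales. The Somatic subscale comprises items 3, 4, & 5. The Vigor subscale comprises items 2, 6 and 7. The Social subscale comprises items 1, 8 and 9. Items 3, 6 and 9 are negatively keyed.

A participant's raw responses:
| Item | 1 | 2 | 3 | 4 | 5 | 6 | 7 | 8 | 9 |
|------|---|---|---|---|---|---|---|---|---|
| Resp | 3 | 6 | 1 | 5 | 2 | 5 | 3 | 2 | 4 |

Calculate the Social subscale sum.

9

Social items: 1, 8, 9.
Of these, item 9 is negatively keyed; reversed = (1+7) − raw = 8 − raw.
  item 1: 3
  item 8: 2
  item 9: 8 − 4 = 4
Sum = 3 + 2 + 4 = 9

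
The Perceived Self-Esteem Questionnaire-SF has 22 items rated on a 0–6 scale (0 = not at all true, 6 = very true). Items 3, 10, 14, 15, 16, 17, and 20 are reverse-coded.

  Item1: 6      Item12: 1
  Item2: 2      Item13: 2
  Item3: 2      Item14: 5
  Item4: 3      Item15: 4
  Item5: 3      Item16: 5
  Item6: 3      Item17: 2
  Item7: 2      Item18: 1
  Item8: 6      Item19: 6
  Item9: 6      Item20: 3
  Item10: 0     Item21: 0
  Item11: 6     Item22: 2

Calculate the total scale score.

70

Reverse-coded items use 6 − raw:
  item 3: 6 − 2 = 4
  item 10: 6 − 0 = 6
  item 14: 6 − 5 = 1
  item 15: 6 − 4 = 2
  item 16: 6 − 5 = 1
  item 17: 6 − 2 = 4
  item 20: 6 − 3 = 3
After reverse-coding: 6, 2, 4, 3, 3, 3, 2, 6, 6, 6, 6, 1, 2, 1, 2, 1, 4, 1, 6, 3, 0, 2
Total = 6 + 2 + 4 + 3 + 3 + 3 + 2 + 6 + 6 + 6 + 6 + 1 + 2 + 1 + 2 + 1 + 4 + 1 + 6 + 3 + 0 + 2 = 70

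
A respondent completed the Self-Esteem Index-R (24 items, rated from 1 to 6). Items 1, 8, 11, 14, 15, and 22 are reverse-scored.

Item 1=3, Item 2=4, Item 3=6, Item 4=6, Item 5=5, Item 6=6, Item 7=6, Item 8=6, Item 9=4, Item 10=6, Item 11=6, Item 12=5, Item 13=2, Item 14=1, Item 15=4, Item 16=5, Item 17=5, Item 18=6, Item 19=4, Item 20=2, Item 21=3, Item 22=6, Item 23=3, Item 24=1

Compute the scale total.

95

Raw sum = 105. Reverse-scored items: 1, 8, 11, 14, 15, 22; their raw sum = 26.
Each reversal replaces raw with 7 − raw, changing the total by 7 − 2·raw per item.
Total = 105 + 6·7 − 2·26 = 105 + 42 − 52 = 95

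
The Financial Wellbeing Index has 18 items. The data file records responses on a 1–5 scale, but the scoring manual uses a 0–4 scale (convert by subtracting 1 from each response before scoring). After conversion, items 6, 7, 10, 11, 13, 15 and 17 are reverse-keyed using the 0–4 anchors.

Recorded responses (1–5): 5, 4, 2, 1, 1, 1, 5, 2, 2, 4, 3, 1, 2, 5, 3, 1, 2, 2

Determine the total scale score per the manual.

Convert to 0–4: 4, 3, 1, 0, 0, 0, 4, 1, 1, 3, 2, 0, 1, 4, 2, 0, 1, 1
Reverse-coded (reverse-coded value = 4 − response):
  item 6: 4 − 0 = 4
  item 7: 4 − 4 = 0
  item 10: 4 − 3 = 1
  item 11: 4 − 2 = 2
  item 13: 4 − 1 = 3
  item 15: 4 − 2 = 2
  item 17: 4 − 1 = 3
Scored: 4, 3, 1, 0, 0, 4, 0, 1, 1, 1, 2, 0, 3, 4, 2, 0, 3, 1
Total = 30

30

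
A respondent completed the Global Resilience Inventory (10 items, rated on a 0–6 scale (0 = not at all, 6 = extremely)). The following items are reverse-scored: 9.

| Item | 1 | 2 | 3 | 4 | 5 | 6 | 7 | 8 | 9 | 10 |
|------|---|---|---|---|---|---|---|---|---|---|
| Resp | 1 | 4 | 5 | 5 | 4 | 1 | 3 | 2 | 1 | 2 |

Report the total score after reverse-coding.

Reverse-scored items use 6 − raw:
  item 9: 6 − 1 = 5
After reverse-coding: 1, 4, 5, 5, 4, 1, 3, 2, 5, 2
Total = 1 + 4 + 5 + 5 + 4 + 1 + 3 + 2 + 5 + 2 = 32

32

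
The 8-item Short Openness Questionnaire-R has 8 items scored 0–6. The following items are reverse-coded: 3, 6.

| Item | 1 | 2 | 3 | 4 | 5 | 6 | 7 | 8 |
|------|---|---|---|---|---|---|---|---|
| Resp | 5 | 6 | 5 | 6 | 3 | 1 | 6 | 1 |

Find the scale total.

Raw sum = 33. Reverse-coded items: 3, 6; their raw sum = 6.
Each reversal replaces raw with 6 − raw, changing the total by 6 − 2·raw per item.
Total = 33 + 2·6 − 2·6 = 33 + 12 − 12 = 33

33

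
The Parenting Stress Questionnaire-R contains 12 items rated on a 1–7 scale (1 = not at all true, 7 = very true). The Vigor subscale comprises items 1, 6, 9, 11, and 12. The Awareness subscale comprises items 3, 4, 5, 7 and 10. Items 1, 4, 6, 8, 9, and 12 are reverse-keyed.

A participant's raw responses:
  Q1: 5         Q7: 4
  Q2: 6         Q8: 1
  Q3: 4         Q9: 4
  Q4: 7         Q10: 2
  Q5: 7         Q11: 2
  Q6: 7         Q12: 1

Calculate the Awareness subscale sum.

Awareness items: 3, 4, 5, 7, 10.
Of these, item 4 is reverse-keyed; reversed = (1+7) − raw = 8 − raw.
  item 3: 4
  item 4: 8 − 7 = 1
  item 5: 7
  item 7: 4
  item 10: 2
Sum = 4 + 1 + 7 + 4 + 2 = 18

18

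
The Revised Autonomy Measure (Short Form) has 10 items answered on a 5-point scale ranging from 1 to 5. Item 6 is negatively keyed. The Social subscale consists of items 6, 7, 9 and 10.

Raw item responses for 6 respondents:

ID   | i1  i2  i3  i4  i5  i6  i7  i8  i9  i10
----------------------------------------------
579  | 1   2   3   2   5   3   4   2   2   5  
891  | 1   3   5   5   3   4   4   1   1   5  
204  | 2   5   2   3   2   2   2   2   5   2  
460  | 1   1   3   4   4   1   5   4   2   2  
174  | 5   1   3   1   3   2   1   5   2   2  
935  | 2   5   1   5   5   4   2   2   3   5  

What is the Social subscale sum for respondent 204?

Respondent 204 raw: 2, 5, 2, 3, 2, 2, 2, 2, 5, 2.
Social items: 6, 7, 9, 10.
Reverse-coded (reversed = (1+5) − raw = 6 − raw):
  item 6: 6 − 2 = 4
  item 7: 2
  item 9: 5
  item 10: 2
Sum = 4 + 2 + 5 + 2 = 13

13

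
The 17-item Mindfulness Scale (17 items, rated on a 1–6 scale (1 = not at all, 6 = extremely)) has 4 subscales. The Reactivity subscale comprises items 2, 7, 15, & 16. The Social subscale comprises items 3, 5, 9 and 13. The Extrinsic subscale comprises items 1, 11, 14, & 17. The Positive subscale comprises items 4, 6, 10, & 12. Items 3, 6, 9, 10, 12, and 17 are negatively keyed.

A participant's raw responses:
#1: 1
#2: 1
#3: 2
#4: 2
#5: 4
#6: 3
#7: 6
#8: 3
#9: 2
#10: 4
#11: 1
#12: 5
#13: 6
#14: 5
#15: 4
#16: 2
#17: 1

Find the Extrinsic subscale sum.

Extrinsic items: 1, 11, 14, 17.
Of these, item 17 is negatively keyed; reverse-coded value = 7 − response.
  item 1: 1
  item 11: 1
  item 14: 5
  item 17: 7 − 1 = 6
Sum = 1 + 1 + 5 + 6 = 13

13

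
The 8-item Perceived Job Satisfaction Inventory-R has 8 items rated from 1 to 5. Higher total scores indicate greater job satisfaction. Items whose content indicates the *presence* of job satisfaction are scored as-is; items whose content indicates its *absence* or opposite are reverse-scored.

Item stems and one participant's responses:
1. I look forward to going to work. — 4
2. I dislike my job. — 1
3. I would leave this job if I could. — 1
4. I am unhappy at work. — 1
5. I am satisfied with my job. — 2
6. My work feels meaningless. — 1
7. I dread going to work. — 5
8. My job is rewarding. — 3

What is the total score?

30

Items 2, 3, 4, 6, 7 describe the absence/opposite of job satisfaction → reverse-score.
reversed = (1+5) − raw = 6 − raw.
  item 1: 4
  item 2: 6 − 1 = 5
  item 3: 6 − 1 = 5
  item 4: 6 − 1 = 5
  item 5: 2
  item 6: 6 − 1 = 5
  item 7: 6 − 5 = 1
  item 8: 3
Total = 4 + 5 + 5 + 5 + 2 + 5 + 1 + 3 = 30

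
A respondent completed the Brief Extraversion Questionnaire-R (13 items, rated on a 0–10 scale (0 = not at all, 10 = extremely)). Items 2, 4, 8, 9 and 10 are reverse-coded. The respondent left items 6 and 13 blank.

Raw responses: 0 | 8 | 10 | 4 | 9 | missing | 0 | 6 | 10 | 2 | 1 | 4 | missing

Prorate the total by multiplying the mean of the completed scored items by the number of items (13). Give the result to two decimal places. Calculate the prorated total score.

Reverse-coded (reversed = (0+10) − raw = 10 − raw):
  item 2: 10 − 8 = 2
  item 4: 10 − 4 = 6
  item 8: 10 − 6 = 4
  item 9: 10 − 10 = 0
  item 10: 10 − 2 = 8
Completed scored items (11 of 13): 0, 2, 10, 6, 9, 0, 4, 0, 8, 1, 4; sum = 44.
Person mean = 44 / 11 ≈ 4.0000
Prorated total = (44 / 11) × 13 = 52.00 (to 2 dp)

52.00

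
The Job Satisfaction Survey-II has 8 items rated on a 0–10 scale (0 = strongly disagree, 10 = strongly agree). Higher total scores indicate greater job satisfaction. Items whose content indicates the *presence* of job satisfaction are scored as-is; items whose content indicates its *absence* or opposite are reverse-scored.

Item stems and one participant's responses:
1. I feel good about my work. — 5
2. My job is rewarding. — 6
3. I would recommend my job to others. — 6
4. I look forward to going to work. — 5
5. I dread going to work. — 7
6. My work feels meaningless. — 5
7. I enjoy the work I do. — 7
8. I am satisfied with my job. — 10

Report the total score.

Items 5, 6 describe the absence/opposite of job satisfaction → reverse-score.
reverse-coded value = 10 − response.
  item 1: 5
  item 2: 6
  item 3: 6
  item 4: 5
  item 5: 10 − 7 = 3
  item 6: 10 − 5 = 5
  item 7: 7
  item 8: 10
Total = 5 + 6 + 6 + 5 + 3 + 5 + 7 + 10 = 47

47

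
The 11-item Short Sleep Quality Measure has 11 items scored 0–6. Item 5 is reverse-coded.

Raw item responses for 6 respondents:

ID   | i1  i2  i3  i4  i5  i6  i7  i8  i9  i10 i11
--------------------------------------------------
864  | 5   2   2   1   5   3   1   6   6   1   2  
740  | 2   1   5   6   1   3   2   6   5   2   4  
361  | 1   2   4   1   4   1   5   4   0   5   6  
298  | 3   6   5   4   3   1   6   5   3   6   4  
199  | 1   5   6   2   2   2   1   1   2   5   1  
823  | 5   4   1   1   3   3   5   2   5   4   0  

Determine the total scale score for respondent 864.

Respondent 864 raw: 5, 2, 2, 1, 5, 3, 1, 6, 6, 1, 2.
Reverse-coded (reverse-coded value = 6 − response):
  item 1: 5
  item 2: 2
  item 3: 2
  item 4: 1
  item 5: 6 − 5 = 1
  item 6: 3
  item 7: 1
  item 8: 6
  item 9: 6
  item 10: 1
  item 11: 2
Sum = 5 + 2 + 2 + 1 + 1 + 3 + 1 + 6 + 6 + 1 + 2 = 30

30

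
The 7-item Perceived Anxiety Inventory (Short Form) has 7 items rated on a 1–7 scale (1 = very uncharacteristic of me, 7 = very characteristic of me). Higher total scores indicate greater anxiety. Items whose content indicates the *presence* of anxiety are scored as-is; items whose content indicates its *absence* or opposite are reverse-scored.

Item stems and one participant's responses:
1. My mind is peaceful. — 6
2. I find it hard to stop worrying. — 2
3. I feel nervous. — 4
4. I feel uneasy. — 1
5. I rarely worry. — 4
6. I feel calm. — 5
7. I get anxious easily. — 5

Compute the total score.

21

Items 1, 5, 6 describe the absence/opposite of anxiety → reverse-score.
on a 1–7 scale, reversed = 8 − raw.
  item 1: 8 − 6 = 2
  item 2: 2
  item 3: 4
  item 4: 1
  item 5: 8 − 4 = 4
  item 6: 8 − 5 = 3
  item 7: 5
Total = 2 + 2 + 4 + 1 + 4 + 3 + 5 = 21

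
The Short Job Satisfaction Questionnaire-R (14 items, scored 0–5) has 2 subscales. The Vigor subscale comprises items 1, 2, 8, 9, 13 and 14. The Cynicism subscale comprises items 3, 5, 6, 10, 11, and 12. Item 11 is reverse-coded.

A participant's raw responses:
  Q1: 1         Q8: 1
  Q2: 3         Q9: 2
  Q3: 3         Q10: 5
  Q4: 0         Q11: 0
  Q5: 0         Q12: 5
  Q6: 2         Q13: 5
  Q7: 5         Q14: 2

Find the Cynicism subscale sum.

Cynicism items: 3, 5, 6, 10, 11, 12.
Of these, item 11 is reverse-coded; reverse-coded value = 5 − response.
  item 3: 3
  item 5: 0
  item 6: 2
  item 10: 5
  item 11: 5 − 0 = 5
  item 12: 5
Sum = 3 + 0 + 2 + 5 + 5 + 5 = 20

20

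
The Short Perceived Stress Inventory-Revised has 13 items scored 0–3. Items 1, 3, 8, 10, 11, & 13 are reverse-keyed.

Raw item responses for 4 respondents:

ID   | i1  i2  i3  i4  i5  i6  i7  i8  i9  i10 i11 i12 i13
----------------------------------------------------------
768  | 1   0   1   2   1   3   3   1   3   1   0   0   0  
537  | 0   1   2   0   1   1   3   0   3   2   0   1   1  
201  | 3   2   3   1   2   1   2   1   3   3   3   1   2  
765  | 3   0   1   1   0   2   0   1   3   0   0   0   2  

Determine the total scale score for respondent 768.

26

Respondent 768 raw: 1, 0, 1, 2, 1, 3, 3, 1, 3, 1, 0, 0, 0.
Reverse-coded (reversed = (0+3) − raw = 3 − raw):
  item 1: 3 − 1 = 2
  item 2: 0
  item 3: 3 − 1 = 2
  item 4: 2
  item 5: 1
  item 6: 3
  item 7: 3
  item 8: 3 − 1 = 2
  item 9: 3
  item 10: 3 − 1 = 2
  item 11: 3 − 0 = 3
  item 12: 0
  item 13: 3 − 0 = 3
Sum = 2 + 0 + 2 + 2 + 1 + 3 + 3 + 2 + 3 + 2 + 3 + 0 + 3 = 26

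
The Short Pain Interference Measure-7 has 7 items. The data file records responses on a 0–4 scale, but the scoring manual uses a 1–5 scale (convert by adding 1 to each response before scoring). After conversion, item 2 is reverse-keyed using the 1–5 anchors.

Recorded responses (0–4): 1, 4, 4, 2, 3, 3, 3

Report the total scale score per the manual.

Convert to 1–5: 2, 5, 5, 3, 4, 4, 4
Reverse-coded (reversed = (1+5) − raw = 6 − raw):
  item 2: 6 − 5 = 1
Scored: 2, 1, 5, 3, 4, 4, 4
Total = 23

23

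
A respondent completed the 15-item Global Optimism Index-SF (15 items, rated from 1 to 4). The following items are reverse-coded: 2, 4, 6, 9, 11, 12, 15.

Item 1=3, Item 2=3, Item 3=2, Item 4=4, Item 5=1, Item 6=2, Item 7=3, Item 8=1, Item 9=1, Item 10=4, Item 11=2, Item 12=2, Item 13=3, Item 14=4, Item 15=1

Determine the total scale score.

41

Reversing items 2, 4, 6, 9, 11, 12, and 15 with 5 − raw:
Total = 3 + (5−3) + 2 + (5−4) + 1 + (5−2) + 3 + 1 + (5−1) + 4 + (5−2) + (5−2) + 3 + 4 + (5−1)
      = 3 + 2 + 2 + 1 + 1 + 3 + 3 + 1 + 4 + 4 + 3 + 3 + 3 + 4 + 4 = 41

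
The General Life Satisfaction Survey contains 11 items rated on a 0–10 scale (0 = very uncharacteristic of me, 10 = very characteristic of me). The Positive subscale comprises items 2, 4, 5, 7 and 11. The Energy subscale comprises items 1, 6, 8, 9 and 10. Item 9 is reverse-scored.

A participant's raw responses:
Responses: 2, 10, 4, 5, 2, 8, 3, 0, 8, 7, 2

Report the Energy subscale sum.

Energy items: 1, 6, 8, 9, 10.
Of these, item 9 is reverse-scored; reversed = (0+10) − raw = 10 − raw.
  item 1: 2
  item 6: 8
  item 8: 0
  item 9: 10 − 8 = 2
  item 10: 7
Sum = 2 + 8 + 0 + 2 + 7 = 19

19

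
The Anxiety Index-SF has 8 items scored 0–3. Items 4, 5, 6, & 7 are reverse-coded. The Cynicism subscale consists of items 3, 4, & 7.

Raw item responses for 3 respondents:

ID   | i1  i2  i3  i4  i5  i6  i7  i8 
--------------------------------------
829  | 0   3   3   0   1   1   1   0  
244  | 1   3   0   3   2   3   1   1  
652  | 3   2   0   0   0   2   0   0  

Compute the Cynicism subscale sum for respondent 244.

2

Respondent 244 raw: 1, 3, 0, 3, 2, 3, 1, 1.
Cynicism items: 3, 4, 7.
Reverse-coded (on a 0–3 scale, reversed = 3 − raw):
  item 3: 0
  item 4: 3 − 3 = 0
  item 7: 3 − 1 = 2
Sum = 0 + 0 + 2 = 2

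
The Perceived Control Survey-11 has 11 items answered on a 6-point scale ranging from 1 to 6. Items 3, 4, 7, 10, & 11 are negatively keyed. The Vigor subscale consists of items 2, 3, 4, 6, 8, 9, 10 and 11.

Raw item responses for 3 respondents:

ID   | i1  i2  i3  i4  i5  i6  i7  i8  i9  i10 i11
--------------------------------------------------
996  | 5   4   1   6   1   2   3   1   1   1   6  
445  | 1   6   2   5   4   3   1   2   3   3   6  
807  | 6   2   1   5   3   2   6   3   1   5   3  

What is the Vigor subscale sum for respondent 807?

22

Respondent 807 raw: 6, 2, 1, 5, 3, 2, 6, 3, 1, 5, 3.
Vigor items: 2, 3, 4, 6, 8, 9, 10, 11.
Reverse-coded (reversed = (1+6) − raw = 7 − raw):
  item 2: 2
  item 3: 7 − 1 = 6
  item 4: 7 − 5 = 2
  item 6: 2
  item 8: 3
  item 9: 1
  item 10: 7 − 5 = 2
  item 11: 7 − 3 = 4
Sum = 2 + 6 + 2 + 2 + 3 + 1 + 2 + 4 = 22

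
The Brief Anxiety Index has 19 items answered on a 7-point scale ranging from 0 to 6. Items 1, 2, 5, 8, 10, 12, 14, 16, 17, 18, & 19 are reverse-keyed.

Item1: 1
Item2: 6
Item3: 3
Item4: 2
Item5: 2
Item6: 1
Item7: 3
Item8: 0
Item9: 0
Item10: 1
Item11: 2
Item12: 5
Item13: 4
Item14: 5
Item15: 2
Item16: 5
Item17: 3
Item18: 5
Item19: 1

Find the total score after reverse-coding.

Reverse-coded items (reverse-coded value = 6 − response):
  item 1: 6 − 1 = 5
  item 2: 6 − 6 = 0
  item 5: 6 − 2 = 4
  item 8: 6 − 0 = 6
  item 10: 6 − 1 = 5
  item 12: 6 − 5 = 1
  item 14: 6 − 5 = 1
  item 16: 6 − 5 = 1
  item 17: 6 − 3 = 3
  item 18: 6 − 5 = 1
  item 19: 6 − 1 = 5
After reverse-coding: 5, 0, 3, 2, 4, 1, 3, 6, 0, 5, 2, 1, 4, 1, 2, 1, 3, 1, 5
Total = 5 + 0 + 3 + 2 + 4 + 1 + 3 + 6 + 0 + 5 + 2 + 1 + 4 + 1 + 2 + 1 + 3 + 1 + 5 = 49

49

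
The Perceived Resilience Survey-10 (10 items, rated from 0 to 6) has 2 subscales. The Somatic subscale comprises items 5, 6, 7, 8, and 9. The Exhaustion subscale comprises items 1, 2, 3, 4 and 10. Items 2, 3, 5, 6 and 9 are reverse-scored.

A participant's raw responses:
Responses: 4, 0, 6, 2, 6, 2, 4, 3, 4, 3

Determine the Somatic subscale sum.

13

Somatic items: 5, 6, 7, 8, 9.
Of these, items 5, 6, & 9 are reverse-scored; reverse-coded value = 6 − response.
  item 5: 6 − 6 = 0
  item 6: 6 − 2 = 4
  item 7: 4
  item 8: 3
  item 9: 6 − 4 = 2
Sum = 0 + 4 + 4 + 3 + 2 = 13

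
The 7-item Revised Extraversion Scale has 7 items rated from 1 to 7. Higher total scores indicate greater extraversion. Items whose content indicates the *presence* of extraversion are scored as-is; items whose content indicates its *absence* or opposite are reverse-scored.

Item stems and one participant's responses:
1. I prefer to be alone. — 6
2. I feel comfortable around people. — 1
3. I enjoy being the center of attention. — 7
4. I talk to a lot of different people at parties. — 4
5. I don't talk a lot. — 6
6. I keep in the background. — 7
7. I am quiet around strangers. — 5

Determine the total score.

Items 1, 5, 6, 7 describe the absence/opposite of extraversion → reverse-score.
reversed = (1+7) − raw = 8 − raw.
  item 1: 8 − 6 = 2
  item 2: 1
  item 3: 7
  item 4: 4
  item 5: 8 − 6 = 2
  item 6: 8 − 7 = 1
  item 7: 8 − 5 = 3
Total = 2 + 1 + 7 + 4 + 2 + 1 + 3 = 20

20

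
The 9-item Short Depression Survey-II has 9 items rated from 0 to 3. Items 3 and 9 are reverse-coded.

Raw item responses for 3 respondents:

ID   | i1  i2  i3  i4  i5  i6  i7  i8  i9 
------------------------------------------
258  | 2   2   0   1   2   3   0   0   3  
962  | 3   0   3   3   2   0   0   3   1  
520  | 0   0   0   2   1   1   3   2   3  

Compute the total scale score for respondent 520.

Respondent 520 raw: 0, 0, 0, 2, 1, 1, 3, 2, 3.
Reverse-coded (reverse-coded value = 3 − response):
  item 1: 0
  item 2: 0
  item 3: 3 − 0 = 3
  item 4: 2
  item 5: 1
  item 6: 1
  item 7: 3
  item 8: 2
  item 9: 3 − 3 = 0
Sum = 0 + 0 + 3 + 2 + 1 + 1 + 3 + 2 + 0 = 12

12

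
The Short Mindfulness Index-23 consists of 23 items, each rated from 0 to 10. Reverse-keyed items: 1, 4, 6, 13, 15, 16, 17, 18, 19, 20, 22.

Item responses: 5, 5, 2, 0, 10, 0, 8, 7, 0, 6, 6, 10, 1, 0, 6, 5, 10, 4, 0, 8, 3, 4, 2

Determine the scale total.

Reverse-keyed items use 10 − raw:
  item 1: 10 − 5 = 5
  item 4: 10 − 0 = 10
  item 6: 10 − 0 = 10
  item 13: 10 − 1 = 9
  item 15: 10 − 6 = 4
  item 16: 10 − 5 = 5
  item 17: 10 − 10 = 0
  item 18: 10 − 4 = 6
  item 19: 10 − 0 = 10
  item 20: 10 − 8 = 2
  item 22: 10 − 4 = 6
Scored items: 5, 5, 2, 10, 10, 10, 8, 7, 0, 6, 6, 10, 9, 0, 4, 5, 0, 6, 10, 2, 3, 6, 2
Total = 5 + 5 + 2 + 10 + 10 + 10 + 8 + 7 + 0 + 6 + 6 + 10 + 9 + 0 + 4 + 5 + 0 + 6 + 10 + 2 + 3 + 6 + 2 = 126

126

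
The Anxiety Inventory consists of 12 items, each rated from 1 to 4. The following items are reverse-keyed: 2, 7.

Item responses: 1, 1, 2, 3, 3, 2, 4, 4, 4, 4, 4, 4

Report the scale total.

Reverse-coded items (on a 1–4 scale, reversed = 5 − raw):
  item 2: 5 − 1 = 4
  item 7: 5 − 4 = 1
After reverse-coding: 1, 4, 2, 3, 3, 2, 1, 4, 4, 4, 4, 4
Total = 1 + 4 + 2 + 3 + 3 + 2 + 1 + 4 + 4 + 4 + 4 + 4 = 36

36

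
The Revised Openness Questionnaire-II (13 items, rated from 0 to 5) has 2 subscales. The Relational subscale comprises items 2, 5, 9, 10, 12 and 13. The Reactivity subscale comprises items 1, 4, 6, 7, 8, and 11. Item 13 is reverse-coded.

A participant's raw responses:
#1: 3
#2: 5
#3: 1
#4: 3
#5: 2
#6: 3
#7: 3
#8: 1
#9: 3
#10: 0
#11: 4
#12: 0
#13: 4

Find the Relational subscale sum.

Relational items: 2, 5, 9, 10, 12, 13.
Of these, item 13 is reverse-coded; reverse-coded value = 5 − response.
  item 2: 5
  item 5: 2
  item 9: 3
  item 10: 0
  item 12: 0
  item 13: 5 − 4 = 1
Sum = 5 + 2 + 3 + 0 + 0 + 1 = 11

11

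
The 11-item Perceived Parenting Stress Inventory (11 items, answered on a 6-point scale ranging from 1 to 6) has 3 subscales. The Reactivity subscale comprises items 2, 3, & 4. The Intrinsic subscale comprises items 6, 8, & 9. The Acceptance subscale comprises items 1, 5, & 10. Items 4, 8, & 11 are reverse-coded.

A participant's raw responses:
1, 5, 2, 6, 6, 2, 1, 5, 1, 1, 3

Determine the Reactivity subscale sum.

8

Reactivity items: 2, 3, 4.
Of these, item 4 is reverse-coded; reverse-coded value = 7 − response.
  item 2: 5
  item 3: 2
  item 4: 7 − 6 = 1
Sum = 5 + 2 + 1 = 8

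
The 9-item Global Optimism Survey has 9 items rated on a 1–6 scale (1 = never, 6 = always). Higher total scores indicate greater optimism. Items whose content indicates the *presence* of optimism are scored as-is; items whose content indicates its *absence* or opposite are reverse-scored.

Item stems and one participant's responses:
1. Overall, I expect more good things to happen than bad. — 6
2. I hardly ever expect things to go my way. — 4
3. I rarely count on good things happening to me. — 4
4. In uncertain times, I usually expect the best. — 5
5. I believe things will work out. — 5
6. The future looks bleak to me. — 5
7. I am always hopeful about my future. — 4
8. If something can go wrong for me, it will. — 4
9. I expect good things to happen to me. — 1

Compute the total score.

Items 2, 3, 6, 8 describe the absence/opposite of optimism → reverse-score.
on a 1–6 scale, reversed = 7 − raw.
  item 1: 6
  item 2: 7 − 4 = 3
  item 3: 7 − 4 = 3
  item 4: 5
  item 5: 5
  item 6: 7 − 5 = 2
  item 7: 4
  item 8: 7 − 4 = 3
  item 9: 1
Total = 6 + 3 + 3 + 5 + 5 + 2 + 4 + 3 + 1 = 32

32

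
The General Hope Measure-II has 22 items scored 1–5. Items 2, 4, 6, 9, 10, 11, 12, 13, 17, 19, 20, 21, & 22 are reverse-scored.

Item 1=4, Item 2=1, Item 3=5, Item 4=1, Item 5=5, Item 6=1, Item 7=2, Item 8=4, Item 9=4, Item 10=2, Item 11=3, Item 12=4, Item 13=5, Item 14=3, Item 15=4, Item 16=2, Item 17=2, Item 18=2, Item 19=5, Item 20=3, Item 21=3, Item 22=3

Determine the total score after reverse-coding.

Reversing items 2, 4, 6, 9, 10, 11, 12, 13, 17, 19, 20, 21, and 22 with 6 − raw:
Total = 4 + (6−1) + 5 + (6−1) + 5 + (6−1) + 2 + 4 + (6−4) + (6−2) + (6−3) + (6−4) + (6−5) + 3 + 4 + 2 + (6−2) + 2 + (6−5) + (6−3) + (6−3) + (6−3)
      = 4 + 5 + 5 + 5 + 5 + 5 + 2 + 4 + 2 + 4 + 3 + 2 + 1 + 3 + 4 + 2 + 4 + 2 + 1 + 3 + 3 + 3 = 72

72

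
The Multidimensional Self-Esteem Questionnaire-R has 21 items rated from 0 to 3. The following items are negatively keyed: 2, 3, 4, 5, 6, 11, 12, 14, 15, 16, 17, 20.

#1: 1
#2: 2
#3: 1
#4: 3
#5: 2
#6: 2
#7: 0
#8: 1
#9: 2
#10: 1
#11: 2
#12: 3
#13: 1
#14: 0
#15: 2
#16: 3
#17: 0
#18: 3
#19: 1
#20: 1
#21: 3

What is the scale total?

Raw sum = 34. Negatively keyed items: 2, 3, 4, 5, 6, 11, 12, 14, 15, 16, 17, 20; their raw sum = 21.
Each reversal replaces raw with 3 − raw, changing the total by 3 − 2·raw per item.
Total = 34 + 12·3 − 2·21 = 34 + 36 − 42 = 28

28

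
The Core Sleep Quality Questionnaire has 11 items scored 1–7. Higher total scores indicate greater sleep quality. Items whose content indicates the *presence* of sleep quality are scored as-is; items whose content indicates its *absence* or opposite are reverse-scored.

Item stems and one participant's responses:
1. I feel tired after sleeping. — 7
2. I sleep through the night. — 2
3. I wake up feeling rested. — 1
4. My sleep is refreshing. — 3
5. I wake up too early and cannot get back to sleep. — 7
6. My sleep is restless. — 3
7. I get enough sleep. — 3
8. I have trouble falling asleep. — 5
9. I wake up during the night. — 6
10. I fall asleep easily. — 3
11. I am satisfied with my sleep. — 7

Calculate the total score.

Items 1, 5, 6, 8, 9 describe the absence/opposite of sleep quality → reverse-score.
reverse-coded value = 8 − response.
  item 1: 8 − 7 = 1
  item 2: 2
  item 3: 1
  item 4: 3
  item 5: 8 − 7 = 1
  item 6: 8 − 3 = 5
  item 7: 3
  item 8: 8 − 5 = 3
  item 9: 8 − 6 = 2
  item 10: 3
  item 11: 7
Total = 1 + 2 + 1 + 3 + 1 + 5 + 3 + 3 + 2 + 3 + 7 = 31

31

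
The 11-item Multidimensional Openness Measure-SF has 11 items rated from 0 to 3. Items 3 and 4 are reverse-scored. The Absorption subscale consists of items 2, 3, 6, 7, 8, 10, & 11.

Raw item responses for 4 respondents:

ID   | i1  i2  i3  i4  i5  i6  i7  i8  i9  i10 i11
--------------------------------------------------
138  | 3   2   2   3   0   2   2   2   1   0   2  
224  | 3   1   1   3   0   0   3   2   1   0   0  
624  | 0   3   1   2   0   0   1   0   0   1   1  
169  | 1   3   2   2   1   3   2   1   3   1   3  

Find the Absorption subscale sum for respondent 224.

Respondent 224 raw: 3, 1, 1, 3, 0, 0, 3, 2, 1, 0, 0.
Absorption items: 2, 3, 6, 7, 8, 10, 11.
Reverse-coded (reverse-coded value = 3 − response):
  item 2: 1
  item 3: 3 − 1 = 2
  item 6: 0
  item 7: 3
  item 8: 2
  item 10: 0
  item 11: 0
Sum = 1 + 2 + 0 + 3 + 2 + 0 + 0 = 8

8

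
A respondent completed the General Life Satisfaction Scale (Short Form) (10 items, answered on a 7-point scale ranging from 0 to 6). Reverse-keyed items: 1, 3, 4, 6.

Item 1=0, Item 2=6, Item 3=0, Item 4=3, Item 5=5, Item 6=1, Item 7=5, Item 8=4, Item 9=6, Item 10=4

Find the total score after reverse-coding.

Raw sum = 34. Reverse-keyed items: 1, 3, 4, 6; their raw sum = 4.
Each reversal replaces raw with 6 − raw, changing the total by 6 − 2·raw per item.
Total = 34 + 4·6 − 2·4 = 34 + 24 − 8 = 50

50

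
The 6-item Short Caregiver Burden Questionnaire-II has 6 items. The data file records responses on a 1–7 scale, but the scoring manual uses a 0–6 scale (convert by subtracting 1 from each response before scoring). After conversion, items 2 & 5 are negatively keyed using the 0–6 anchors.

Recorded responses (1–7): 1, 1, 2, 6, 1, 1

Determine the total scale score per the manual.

Convert to 0–6: 0, 0, 1, 5, 0, 0
Reverse-coded (reversed = (0+6) − raw = 6 − raw):
  item 2: 6 − 0 = 6
  item 5: 6 − 0 = 6
Scored: 0, 6, 1, 5, 6, 0
Total = 18

18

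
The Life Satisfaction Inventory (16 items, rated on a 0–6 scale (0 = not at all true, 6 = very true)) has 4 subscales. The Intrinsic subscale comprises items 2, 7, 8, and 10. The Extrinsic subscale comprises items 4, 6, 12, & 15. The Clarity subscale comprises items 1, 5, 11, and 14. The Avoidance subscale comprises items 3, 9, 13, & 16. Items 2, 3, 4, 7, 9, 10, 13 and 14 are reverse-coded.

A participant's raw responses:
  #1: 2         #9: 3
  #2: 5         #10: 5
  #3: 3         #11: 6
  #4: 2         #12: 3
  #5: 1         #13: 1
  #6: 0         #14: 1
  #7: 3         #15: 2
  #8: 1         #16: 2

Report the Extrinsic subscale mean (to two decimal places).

Extrinsic items: 4, 6, 12, 15.
Of these, item 4 is reverse-coded; reversed = (0+6) − raw = 6 − raw.
  item 4: 6 − 2 = 4
  item 6: 0
  item 12: 3
  item 15: 2
Sum = 4 + 0 + 3 + 2 = 9
Mean = 9 / 4 = 2.25

2.25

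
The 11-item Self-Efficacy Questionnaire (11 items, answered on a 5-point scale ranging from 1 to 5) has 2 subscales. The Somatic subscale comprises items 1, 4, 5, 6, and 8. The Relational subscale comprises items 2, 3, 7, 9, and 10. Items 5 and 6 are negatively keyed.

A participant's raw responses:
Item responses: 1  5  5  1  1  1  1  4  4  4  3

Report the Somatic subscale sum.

16

Somatic items: 1, 4, 5, 6, 8.
Of these, items 5 & 6 are negatively keyed; on a 1–5 scale, reversed = 6 − raw.
  item 1: 1
  item 4: 1
  item 5: 6 − 1 = 5
  item 6: 6 − 1 = 5
  item 8: 4
Sum = 1 + 1 + 5 + 5 + 4 = 16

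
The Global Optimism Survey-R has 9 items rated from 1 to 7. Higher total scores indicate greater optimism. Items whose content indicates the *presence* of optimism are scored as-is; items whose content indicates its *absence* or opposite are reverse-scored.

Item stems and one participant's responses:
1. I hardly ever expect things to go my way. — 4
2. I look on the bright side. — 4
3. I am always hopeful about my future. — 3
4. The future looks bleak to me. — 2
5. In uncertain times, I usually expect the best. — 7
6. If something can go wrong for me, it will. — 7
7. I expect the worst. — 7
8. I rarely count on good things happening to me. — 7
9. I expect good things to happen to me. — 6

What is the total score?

Items 1, 4, 6, 7, 8 describe the absence/opposite of optimism → reverse-score.
reverse-coded value = 8 − response.
  item 1: 8 − 4 = 4
  item 2: 4
  item 3: 3
  item 4: 8 − 2 = 6
  item 5: 7
  item 6: 8 − 7 = 1
  item 7: 8 − 7 = 1
  item 8: 8 − 7 = 1
  item 9: 6
Total = 4 + 4 + 3 + 6 + 7 + 1 + 1 + 1 + 6 = 33

33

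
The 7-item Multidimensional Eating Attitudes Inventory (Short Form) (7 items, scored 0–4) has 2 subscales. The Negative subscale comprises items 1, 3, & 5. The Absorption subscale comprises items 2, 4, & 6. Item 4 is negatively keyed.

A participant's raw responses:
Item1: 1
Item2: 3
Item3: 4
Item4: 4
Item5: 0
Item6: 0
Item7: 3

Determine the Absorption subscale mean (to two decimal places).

Absorption items: 2, 4, 6.
Of these, item 4 is negatively keyed; reverse-coded value = 4 − response.
  item 2: 3
  item 4: 4 − 4 = 0
  item 6: 0
Sum = 3 + 0 + 0 = 3
Mean = 3 / 3 = 1.00

1.00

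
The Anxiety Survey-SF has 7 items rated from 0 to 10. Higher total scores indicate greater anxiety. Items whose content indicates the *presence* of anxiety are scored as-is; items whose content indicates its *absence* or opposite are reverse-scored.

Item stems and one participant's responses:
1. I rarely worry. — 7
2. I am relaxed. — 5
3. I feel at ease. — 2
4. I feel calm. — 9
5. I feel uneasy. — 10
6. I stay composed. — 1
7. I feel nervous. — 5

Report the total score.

41

Items 1, 2, 3, 4, 6 describe the absence/opposite of anxiety → reverse-score.
on a 0–10 scale, reversed = 10 − raw.
  item 1: 10 − 7 = 3
  item 2: 10 − 5 = 5
  item 3: 10 − 2 = 8
  item 4: 10 − 9 = 1
  item 5: 10
  item 6: 10 − 1 = 9
  item 7: 5
Total = 3 + 5 + 8 + 1 + 10 + 9 + 5 = 41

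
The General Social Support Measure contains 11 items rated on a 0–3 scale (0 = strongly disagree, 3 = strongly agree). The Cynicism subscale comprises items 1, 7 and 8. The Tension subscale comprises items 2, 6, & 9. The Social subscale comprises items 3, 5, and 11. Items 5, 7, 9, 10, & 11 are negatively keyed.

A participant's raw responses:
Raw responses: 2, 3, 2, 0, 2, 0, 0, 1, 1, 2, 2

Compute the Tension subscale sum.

Tension items: 2, 6, 9.
Of these, item 9 is negatively keyed; on a 0–3 scale, reversed = 3 − raw.
  item 2: 3
  item 6: 0
  item 9: 3 − 1 = 2
Sum = 3 + 0 + 2 = 5

5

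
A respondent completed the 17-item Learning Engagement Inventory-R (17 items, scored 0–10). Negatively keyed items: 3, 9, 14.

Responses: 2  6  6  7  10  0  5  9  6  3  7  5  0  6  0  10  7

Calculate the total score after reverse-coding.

Raw sum = 89. Negatively keyed items: 3, 9, 14; their raw sum = 18.
Each reversal replaces raw with 10 − raw, changing the total by 10 − 2·raw per item.
Total = 89 + 3·10 − 2·18 = 89 + 30 − 36 = 83

83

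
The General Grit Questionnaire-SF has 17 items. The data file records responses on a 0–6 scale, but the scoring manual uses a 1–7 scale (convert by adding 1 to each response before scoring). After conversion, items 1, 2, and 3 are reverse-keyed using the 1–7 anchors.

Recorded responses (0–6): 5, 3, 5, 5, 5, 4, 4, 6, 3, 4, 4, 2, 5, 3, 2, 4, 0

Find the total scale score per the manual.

Convert to 1–7: 6, 4, 6, 6, 6, 5, 5, 7, 4, 5, 5, 3, 6, 4, 3, 5, 1
Reverse-coded (reverse-coded value = 8 − response):
  item 1: 8 − 6 = 2
  item 2: 8 − 4 = 4
  item 3: 8 − 6 = 2
Scored: 2, 4, 2, 6, 6, 5, 5, 7, 4, 5, 5, 3, 6, 4, 3, 5, 1
Total = 73

73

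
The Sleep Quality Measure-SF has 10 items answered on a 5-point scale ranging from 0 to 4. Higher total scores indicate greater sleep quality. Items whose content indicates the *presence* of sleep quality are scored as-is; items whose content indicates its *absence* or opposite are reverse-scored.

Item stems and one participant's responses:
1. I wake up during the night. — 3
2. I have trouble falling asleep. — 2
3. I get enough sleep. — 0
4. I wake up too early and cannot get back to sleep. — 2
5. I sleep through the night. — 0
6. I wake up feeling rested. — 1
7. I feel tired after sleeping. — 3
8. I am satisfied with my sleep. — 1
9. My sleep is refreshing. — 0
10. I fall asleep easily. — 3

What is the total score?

Items 1, 2, 4, 7 describe the absence/opposite of sleep quality → reverse-score.
reversed = (0+4) − raw = 4 − raw.
  item 1: 4 − 3 = 1
  item 2: 4 − 2 = 2
  item 3: 0
  item 4: 4 − 2 = 2
  item 5: 0
  item 6: 1
  item 7: 4 − 3 = 1
  item 8: 1
  item 9: 0
  item 10: 3
Total = 1 + 2 + 0 + 2 + 0 + 1 + 1 + 1 + 0 + 3 = 11

11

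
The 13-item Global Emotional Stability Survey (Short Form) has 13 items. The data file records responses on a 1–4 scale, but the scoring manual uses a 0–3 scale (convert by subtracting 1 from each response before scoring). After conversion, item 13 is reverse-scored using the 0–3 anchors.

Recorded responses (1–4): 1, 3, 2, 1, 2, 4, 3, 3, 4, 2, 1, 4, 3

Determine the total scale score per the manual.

19

Convert to 0–3: 0, 2, 1, 0, 1, 3, 2, 2, 3, 1, 0, 3, 2
Reverse-coded (reverse-coded value = 3 − response):
  item 13: 3 − 2 = 1
Scored: 0, 2, 1, 0, 1, 3, 2, 2, 3, 1, 0, 3, 1
Total = 19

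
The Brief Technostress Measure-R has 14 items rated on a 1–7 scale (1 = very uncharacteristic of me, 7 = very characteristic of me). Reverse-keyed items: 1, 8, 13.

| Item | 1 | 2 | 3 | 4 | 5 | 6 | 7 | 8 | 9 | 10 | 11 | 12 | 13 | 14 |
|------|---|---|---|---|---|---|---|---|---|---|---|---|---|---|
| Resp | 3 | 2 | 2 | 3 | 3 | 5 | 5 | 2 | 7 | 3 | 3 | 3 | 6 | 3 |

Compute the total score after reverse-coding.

Reversing items 1, 8, and 13 with 8 − raw:
Total = (8−3) + 2 + 2 + 3 + 3 + 5 + 5 + (8−2) + 7 + 3 + 3 + 3 + (8−6) + 3
      = 5 + 2 + 2 + 3 + 3 + 5 + 5 + 6 + 7 + 3 + 3 + 3 + 2 + 3 = 52

52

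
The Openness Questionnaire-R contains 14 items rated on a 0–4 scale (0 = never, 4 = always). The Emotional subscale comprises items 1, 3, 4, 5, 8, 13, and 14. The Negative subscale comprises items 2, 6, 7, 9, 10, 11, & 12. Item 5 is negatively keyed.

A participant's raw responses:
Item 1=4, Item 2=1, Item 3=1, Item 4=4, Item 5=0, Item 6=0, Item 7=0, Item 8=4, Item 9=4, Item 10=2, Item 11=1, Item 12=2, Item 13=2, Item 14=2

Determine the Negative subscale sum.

10

Negative items: 2, 6, 7, 9, 10, 11, 12.
  item 2: 1
  item 6: 0
  item 7: 0
  item 9: 4
  item 10: 2
  item 11: 1
  item 12: 2
Sum = 1 + 0 + 0 + 4 + 2 + 1 + 2 = 10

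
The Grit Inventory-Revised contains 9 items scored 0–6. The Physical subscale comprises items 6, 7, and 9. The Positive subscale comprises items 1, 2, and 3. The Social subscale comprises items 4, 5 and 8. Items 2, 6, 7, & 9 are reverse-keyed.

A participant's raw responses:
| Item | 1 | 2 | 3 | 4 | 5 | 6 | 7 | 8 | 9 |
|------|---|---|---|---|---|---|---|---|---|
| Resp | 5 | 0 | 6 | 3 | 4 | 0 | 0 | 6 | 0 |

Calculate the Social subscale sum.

Social items: 4, 5, 8.
  item 4: 3
  item 5: 4
  item 8: 6
Sum = 3 + 4 + 6 = 13

13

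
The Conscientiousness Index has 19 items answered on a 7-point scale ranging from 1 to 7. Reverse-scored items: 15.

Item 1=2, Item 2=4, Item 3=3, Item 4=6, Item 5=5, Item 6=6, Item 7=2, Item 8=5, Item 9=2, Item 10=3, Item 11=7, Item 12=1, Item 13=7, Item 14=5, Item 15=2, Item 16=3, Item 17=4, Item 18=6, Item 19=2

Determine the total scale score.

79

Raw sum = 75. Reverse-scored items: 15; their raw sum = 2.
Each reversal replaces raw with 8 − raw, changing the total by 8 − 2·raw per item.
Total = 75 + 1·8 − 2·2 = 75 + 8 − 4 = 79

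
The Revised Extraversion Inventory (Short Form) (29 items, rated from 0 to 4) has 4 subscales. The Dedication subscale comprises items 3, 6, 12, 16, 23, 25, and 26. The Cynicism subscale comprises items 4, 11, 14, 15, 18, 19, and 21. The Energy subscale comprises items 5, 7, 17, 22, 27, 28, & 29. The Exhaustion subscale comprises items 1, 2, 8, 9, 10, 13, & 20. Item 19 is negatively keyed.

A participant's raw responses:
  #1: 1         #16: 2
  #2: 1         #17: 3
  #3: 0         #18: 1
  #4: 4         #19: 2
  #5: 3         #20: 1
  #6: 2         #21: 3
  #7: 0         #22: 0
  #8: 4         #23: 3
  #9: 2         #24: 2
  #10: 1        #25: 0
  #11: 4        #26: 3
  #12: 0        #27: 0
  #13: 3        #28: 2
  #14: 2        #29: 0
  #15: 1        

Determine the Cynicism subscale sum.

17

Cynicism items: 4, 11, 14, 15, 18, 19, 21.
Of these, item 19 is negatively keyed; reverse-coded value = 4 − response.
  item 4: 4
  item 11: 4
  item 14: 2
  item 15: 1
  item 18: 1
  item 19: 4 − 2 = 2
  item 21: 3
Sum = 4 + 4 + 2 + 1 + 1 + 2 + 3 = 17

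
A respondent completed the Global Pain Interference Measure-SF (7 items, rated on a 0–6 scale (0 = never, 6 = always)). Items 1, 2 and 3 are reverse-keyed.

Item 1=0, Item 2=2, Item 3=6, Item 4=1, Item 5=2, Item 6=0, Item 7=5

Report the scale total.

Apply reverse scoring (on a 0–6 scale, reversed = 6 − raw):
  item 1: 6 − 0 = 6
  item 2: 6 − 2 = 4
  item 3: 6 − 6 = 0
Scored responses: 6, 4, 0, 1, 2, 0, 5
Total = 6 + 4 + 0 + 1 + 2 + 0 + 5 = 18

18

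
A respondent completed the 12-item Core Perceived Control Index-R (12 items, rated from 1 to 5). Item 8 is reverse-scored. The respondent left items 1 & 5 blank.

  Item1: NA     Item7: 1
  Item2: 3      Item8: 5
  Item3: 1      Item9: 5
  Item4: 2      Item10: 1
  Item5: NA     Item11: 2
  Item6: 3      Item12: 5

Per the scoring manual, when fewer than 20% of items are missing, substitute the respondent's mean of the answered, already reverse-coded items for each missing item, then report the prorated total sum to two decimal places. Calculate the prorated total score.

Reverse-coded (reversed = (1+5) − raw = 6 − raw):
  item 8: 6 − 5 = 1
Completed scored items (10 of 12): 3, 1, 2, 3, 1, 1, 5, 1, 2, 5; sum = 24.
Person mean = 24 / 10 ≈ 2.4000
Prorated total = (24 / 10) × 12 = 28.80 (to 2 dp)

28.80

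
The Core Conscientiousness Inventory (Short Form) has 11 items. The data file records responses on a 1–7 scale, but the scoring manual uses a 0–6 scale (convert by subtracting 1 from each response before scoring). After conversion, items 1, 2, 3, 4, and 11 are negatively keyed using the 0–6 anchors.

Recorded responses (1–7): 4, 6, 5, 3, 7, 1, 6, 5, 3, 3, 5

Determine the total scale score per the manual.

Convert to 0–6: 3, 5, 4, 2, 6, 0, 5, 4, 2, 2, 4
Reverse-coded (reverse-coded value = 6 − response):
  item 1: 6 − 3 = 3
  item 2: 6 − 5 = 1
  item 3: 6 − 4 = 2
  item 4: 6 − 2 = 4
  item 11: 6 − 4 = 2
Scored: 3, 1, 2, 4, 6, 0, 5, 4, 2, 2, 2
Total = 31

31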